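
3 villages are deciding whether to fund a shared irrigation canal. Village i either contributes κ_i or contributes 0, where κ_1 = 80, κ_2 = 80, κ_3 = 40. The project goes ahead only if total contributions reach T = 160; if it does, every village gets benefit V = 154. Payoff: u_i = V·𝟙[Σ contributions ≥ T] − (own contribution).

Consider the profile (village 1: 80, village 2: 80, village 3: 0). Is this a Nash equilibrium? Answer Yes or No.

Yes

Total = 160 ≥ 160: provided.
Village 1 (pledges 80, payoff 74): dropping to 0 → total 80, payoff 0. No gain.
Village 2 (pledges 80, payoff 74): dropping to 0 → total 80, payoff 0. No gain.
Village 3 (pledges 0, payoff 154): pledging 40 → total 200, payoff 114. No gain.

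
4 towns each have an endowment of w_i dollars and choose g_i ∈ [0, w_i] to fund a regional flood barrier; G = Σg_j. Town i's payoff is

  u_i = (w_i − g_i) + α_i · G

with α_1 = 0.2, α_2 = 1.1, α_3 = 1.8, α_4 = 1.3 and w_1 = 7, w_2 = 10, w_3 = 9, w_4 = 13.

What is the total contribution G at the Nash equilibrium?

∂u_i/∂g_i = α_i − 1, so town i contributes w_i if α_i > 1, else 0.
α_i > 1 for i ∈ {2, 3, 4}; NE contributions (0, 10, 9, 13), G = 32.

32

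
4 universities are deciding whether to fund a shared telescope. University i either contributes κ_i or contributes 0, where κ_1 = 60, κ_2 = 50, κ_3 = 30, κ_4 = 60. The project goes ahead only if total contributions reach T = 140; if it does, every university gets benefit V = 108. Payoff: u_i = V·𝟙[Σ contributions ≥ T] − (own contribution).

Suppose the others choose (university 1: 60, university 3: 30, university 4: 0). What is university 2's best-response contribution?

Others' total = 90. Contributing 50 brings total to 140 ≥ 140: gain V − κ_2 = 58.
Best response: 50.

50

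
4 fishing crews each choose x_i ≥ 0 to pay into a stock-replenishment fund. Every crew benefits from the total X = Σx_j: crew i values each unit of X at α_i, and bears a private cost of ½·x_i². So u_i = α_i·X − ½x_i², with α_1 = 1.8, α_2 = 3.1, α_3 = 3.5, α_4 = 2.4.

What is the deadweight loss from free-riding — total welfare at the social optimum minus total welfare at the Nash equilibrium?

Crew i's FOC: ∂u_i/∂x_i = α_i − x_i = 0, so x_i* = α_i.
NE contributions = (1.8, 3.1, 3.5, 2.4); X = 10.8.
W^NE = (Σα)·X − ½Σα_i² = 10.8² − ½·30.86 = 101.21.
Planner sets x_i = Σα_j = 10.8 for every i, so X^SO = 4·10.8 = 43.2.
W^SO = (Σα)·X^SO − ½·4·(Σα)² = (4/2)·10.8² = 233.28.
Deadweight loss = W^SO − W^NE = 132.07.

132.07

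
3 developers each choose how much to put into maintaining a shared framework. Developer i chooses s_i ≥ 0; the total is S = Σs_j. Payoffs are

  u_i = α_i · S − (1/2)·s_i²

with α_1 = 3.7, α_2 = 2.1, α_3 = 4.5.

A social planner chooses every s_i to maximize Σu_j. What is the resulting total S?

30.9

Planner FOC: ∂(Σu_j)/∂s_i = (Σα_j) − s_i = 0, so s_i^SO = Σα_j = 10.3 for every i; S^SO = 30.9.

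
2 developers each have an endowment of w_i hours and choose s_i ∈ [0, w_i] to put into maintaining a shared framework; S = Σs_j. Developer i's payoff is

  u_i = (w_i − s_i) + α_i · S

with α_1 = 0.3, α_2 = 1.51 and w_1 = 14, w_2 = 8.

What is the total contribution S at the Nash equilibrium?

8

∂u_i/∂s_i = α_i − 1, so developer i contributes w_i if α_i > 1, else 0.
α_i > 1 for i ∈ {2}; NE contributions (0, 8), S = 8.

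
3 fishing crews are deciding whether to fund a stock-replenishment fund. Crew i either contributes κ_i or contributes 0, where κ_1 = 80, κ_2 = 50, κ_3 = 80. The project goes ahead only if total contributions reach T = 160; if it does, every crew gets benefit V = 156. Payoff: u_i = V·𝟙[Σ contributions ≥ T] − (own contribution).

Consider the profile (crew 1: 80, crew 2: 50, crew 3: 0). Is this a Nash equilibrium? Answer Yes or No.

Total = 130 < 160: not provided.
Crew 1 (pledges 80, payoff -80): dropping to 0 → total 50, payoff 0. Profitable deviation.

No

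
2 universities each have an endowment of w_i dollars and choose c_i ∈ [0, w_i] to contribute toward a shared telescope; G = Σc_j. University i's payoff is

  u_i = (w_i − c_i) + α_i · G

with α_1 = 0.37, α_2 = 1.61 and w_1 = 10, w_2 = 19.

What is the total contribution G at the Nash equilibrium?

19

∂u_i/∂c_i = α_i − 1, so university i contributes w_i if α_i > 1, else 0.
α_i > 1 for i ∈ {2}; NE contributions (0, 19), G = 19.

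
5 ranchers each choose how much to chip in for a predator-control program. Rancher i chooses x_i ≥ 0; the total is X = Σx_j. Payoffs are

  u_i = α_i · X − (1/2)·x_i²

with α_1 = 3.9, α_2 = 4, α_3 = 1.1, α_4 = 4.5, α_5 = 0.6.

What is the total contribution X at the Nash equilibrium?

14.1

Rancher i's FOC: ∂u_i/∂x_i = α_i − x_i = 0, so x_i* = α_i.
NE contributions = (3.9, 4, 1.1, 4.5, 0.6); X = 14.1.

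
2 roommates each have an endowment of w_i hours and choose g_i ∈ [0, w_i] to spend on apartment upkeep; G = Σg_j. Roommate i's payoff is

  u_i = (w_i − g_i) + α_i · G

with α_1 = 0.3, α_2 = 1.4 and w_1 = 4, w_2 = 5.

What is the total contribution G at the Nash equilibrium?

∂u_i/∂g_i = α_i − 1, so roommate i contributes w_i if α_i > 1, else 0.
α_i > 1 for i ∈ {2}; NE contributions (0, 5), G = 5.

5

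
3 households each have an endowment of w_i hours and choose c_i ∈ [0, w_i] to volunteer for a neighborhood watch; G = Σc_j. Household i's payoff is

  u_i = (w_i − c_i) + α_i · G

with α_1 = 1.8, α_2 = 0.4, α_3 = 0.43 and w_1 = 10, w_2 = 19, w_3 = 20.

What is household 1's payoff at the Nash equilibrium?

18

∂u_i/∂c_i = α_i − 1, so household i contributes w_i if α_i > 1, else 0.
α_i > 1 for i ∈ {1}; NE contributions (10, 0, 0), G = 10.
u_1 = (10 − 10) + 1.8·10 = 18.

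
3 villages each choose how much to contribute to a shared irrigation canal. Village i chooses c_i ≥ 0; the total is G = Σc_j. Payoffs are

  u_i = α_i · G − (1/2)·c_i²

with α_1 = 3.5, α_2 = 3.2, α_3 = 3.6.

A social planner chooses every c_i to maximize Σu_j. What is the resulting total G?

Planner FOC: ∂(Σu_j)/∂c_i = (Σα_j) − c_i = 0, so c_i^SO = Σα_j = 10.3 for every i; G^SO = 30.9.

30.9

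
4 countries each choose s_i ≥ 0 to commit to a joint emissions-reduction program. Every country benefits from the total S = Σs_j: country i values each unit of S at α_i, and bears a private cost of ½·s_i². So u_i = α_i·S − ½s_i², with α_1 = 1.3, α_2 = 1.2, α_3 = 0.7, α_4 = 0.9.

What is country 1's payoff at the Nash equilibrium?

Country i's FOC: ∂u_i/∂s_i = α_i − s_i = 0, so s_i* = α_i.
NE contributions = (1.3, 1.2, 0.7, 0.9); S = 4.1.
u_1 = α_1·S − ½·(s_1)² = 1.3·4.1 − ½·1.3² = 4.485.

4.485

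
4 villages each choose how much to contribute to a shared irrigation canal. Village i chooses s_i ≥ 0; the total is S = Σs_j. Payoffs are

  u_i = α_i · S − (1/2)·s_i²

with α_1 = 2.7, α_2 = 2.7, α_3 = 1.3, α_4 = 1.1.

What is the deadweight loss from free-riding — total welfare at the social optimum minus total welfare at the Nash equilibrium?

69.58

Village i's FOC: ∂u_i/∂s_i = α_i − s_i = 0, so s_i* = α_i.
NE contributions = (2.7, 2.7, 1.3, 1.1); S = 7.8.
W^NE = (Σα)·S − ½Σα_i² = 7.8² − ½·17.48 = 52.1.
Planner sets s_i = Σα_j = 7.8 for every i, so S^SO = 4·7.8 = 31.2.
W^SO = (Σα)·S^SO − ½·4·(Σα)² = (4/2)·7.8² = 121.68.
Deadweight loss = W^SO − W^NE = 69.58.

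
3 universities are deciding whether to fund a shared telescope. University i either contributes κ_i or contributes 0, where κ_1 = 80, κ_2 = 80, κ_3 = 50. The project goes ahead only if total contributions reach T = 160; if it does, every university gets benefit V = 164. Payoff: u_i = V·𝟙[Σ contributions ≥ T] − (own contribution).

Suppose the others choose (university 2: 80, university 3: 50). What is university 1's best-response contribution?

Others' total = 130. Contributing 80 brings total to 210 ≥ 160: gain V − κ_1 = 84.
Best response: 80.

80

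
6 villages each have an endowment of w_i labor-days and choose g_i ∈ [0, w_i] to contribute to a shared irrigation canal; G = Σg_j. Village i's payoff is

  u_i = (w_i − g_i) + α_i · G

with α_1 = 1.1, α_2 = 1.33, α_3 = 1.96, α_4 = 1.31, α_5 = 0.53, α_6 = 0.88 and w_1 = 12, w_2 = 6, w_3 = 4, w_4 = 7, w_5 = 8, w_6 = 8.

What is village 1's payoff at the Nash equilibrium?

31.9

∂u_i/∂g_i = α_i − 1, so village i contributes w_i if α_i > 1, else 0.
α_i > 1 for i ∈ {1, 2, 3, 4}; NE contributions (12, 6, 4, 7, 0, 0), G = 29.
u_1 = (12 − 12) + 1.1·29 = 31.9.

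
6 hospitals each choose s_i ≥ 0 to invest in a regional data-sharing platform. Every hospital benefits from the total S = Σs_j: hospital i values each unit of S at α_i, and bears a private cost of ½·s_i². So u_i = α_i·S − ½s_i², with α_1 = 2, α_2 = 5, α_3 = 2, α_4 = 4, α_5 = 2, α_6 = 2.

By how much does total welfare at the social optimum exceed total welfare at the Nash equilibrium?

606.5

Hospital i's FOC: ∂u_i/∂s_i = α_i − s_i = 0, so s_i* = α_i.
NE contributions = (2, 5, 2, 4, 2, 2); S = 17.
W^NE = (Σα)·S − ½Σα_i² = 17² − ½·57 = 260.5.
Planner sets s_i = Σα_j = 17 for every i, so S^SO = 6·17 = 102.
W^SO = (Σα)·S^SO − ½·6·(Σα)² = (6/2)·17² = 867.
Deadweight loss = W^SO − W^NE = 606.5.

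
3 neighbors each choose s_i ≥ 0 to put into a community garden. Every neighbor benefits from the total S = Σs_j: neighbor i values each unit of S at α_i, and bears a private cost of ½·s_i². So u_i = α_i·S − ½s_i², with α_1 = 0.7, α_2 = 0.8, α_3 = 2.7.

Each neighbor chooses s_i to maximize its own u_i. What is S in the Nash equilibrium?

Neighbor i's FOC: ∂u_i/∂s_i = α_i − s_i = 0, so s_i* = α_i.
NE contributions = (0.7, 0.8, 2.7); S = 4.2.

4.2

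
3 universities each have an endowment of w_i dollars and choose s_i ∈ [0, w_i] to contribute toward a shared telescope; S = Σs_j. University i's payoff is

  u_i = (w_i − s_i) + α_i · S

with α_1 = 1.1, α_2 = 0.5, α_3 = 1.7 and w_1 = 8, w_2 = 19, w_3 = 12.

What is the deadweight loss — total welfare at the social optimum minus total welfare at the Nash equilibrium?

43.7

∂u_i/∂s_i = α_i − 1, so university i contributes w_i if α_i > 1, else 0.
α_i > 1 for i ∈ {1, 3}; NE contributions (8, 0, 12), S = 20.
W^NE = Σw_i − S^NE + (Σα_i)·S^NE = 39 + 2.3·20 = 85.
Planner: ∂(Σu_j)/∂s_i = Σα_j − 1 = 2.3 > 0, so everyone contributes w_i; S^SO = 39, W^SO = 39 + 2.3·39 = 128.7.
Deadweight loss = 43.7.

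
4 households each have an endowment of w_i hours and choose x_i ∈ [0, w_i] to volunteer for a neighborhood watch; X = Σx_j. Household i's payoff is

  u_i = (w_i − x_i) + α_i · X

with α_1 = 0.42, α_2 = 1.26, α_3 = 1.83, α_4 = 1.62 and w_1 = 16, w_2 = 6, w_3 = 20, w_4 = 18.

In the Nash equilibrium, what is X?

44

∂u_i/∂x_i = α_i − 1, so household i contributes w_i if α_i > 1, else 0.
α_i > 1 for i ∈ {2, 3, 4}; NE contributions (0, 6, 20, 18), X = 44.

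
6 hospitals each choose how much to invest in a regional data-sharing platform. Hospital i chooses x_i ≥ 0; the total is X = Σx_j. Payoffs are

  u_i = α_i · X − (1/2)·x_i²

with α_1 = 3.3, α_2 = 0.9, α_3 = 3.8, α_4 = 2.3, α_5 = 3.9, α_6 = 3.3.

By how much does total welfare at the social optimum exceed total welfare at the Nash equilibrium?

641.265

Hospital i's FOC: ∂u_i/∂x_i = α_i − x_i = 0, so x_i* = α_i.
NE contributions = (3.3, 0.9, 3.8, 2.3, 3.9, 3.3); X = 17.5.
W^NE = (Σα)·X − ½Σα_i² = 17.5² − ½·57.53 = 277.485.
Planner sets x_i = Σα_j = 17.5 for every i, so X^SO = 6·17.5 = 105.
W^SO = (Σα)·X^SO − ½·6·(Σα)² = (6/2)·17.5² = 918.75.
Deadweight loss = W^SO − W^NE = 641.265.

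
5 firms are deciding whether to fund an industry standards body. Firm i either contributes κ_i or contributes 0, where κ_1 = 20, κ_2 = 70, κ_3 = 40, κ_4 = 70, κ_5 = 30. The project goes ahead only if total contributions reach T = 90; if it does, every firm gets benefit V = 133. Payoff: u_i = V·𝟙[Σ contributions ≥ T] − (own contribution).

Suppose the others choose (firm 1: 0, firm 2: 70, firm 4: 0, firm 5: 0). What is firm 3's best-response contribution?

40

Others' total = 70. Contributing 40 brings total to 110 ≥ 90: gain V − κ_3 = 93.
Best response: 40.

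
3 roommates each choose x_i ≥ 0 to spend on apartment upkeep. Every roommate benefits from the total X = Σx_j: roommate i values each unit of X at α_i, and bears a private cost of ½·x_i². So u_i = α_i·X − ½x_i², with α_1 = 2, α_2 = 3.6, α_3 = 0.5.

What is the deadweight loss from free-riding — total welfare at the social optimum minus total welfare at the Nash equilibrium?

27.21

Roommate i's FOC: ∂u_i/∂x_i = α_i − x_i = 0, so x_i* = α_i.
NE contributions = (2, 3.6, 0.5); X = 6.1.
W^NE = (Σα)·X − ½Σα_i² = 6.1² − ½·17.21 = 28.605.
Planner sets x_i = Σα_j = 6.1 for every i, so X^SO = 3·6.1 = 18.3.
W^SO = (Σα)·X^SO − ½·3·(Σα)² = (3/2)·6.1² = 55.815.
Deadweight loss = W^SO − W^NE = 27.21.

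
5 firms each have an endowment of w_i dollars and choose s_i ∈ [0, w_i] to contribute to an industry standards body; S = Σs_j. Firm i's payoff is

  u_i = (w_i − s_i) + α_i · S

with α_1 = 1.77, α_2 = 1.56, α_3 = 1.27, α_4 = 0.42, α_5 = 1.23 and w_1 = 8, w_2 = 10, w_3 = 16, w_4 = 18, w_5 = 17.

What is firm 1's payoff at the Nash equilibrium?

∂u_i/∂s_i = α_i − 1, so firm i contributes w_i if α_i > 1, else 0.
α_i > 1 for i ∈ {1, 2, 3, 5}; NE contributions (8, 10, 16, 0, 17), S = 51.
u_1 = (8 − 8) + 1.77·51 = 90.27.

90.27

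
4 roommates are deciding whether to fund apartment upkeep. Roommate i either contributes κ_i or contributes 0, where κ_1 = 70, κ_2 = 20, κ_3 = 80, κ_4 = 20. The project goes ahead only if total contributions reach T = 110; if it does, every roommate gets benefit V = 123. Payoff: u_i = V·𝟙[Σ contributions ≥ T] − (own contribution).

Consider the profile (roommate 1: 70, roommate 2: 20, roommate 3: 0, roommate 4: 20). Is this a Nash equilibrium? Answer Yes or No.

Total = 110 ≥ 110: provided.
Roommate 1 (pledges 70, payoff 53): dropping to 0 → total 40, payoff 0. No gain.
Roommate 2 (pledges 20, payoff 103): dropping to 0 → total 90, payoff 0. No gain.
Roommate 3 (pledges 0, payoff 123): pledging 80 → total 190, payoff 43. No gain.
Roommate 4 (pledges 20, payoff 103): dropping to 0 → total 90, payoff 0. No gain.

Yes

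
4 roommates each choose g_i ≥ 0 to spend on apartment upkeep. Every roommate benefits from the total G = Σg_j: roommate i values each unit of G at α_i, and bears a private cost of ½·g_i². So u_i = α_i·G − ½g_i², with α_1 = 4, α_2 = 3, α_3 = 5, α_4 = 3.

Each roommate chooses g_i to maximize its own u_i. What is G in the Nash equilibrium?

Roommate i's FOC: ∂u_i/∂g_i = α_i − g_i = 0, so g_i* = α_i.
NE contributions = (4, 3, 5, 3); G = 15.

15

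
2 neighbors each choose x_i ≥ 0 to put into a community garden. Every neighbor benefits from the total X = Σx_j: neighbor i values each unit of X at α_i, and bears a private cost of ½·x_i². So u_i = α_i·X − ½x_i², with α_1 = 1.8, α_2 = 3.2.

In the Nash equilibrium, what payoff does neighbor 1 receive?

7.38

Neighbor i's FOC: ∂u_i/∂x_i = α_i − x_i = 0, so x_i* = α_i.
NE contributions = (1.8, 3.2); X = 5.
u_1 = α_1·X − ½·(x_1)² = 1.8·5 − ½·1.8² = 7.38.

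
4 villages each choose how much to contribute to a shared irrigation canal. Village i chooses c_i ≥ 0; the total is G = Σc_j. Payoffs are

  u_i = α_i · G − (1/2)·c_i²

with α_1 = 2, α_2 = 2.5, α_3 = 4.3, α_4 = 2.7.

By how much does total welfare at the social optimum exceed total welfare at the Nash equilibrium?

Village i's FOC: ∂u_i/∂c_i = α_i − c_i = 0, so c_i* = α_i.
NE contributions = (2, 2.5, 4.3, 2.7); G = 11.5.
W^NE = (Σα)·G − ½Σα_i² = 11.5² − ½·36.03 = 114.235.
Planner sets c_i = Σα_j = 11.5 for every i, so G^SO = 4·11.5 = 46.
W^SO = (Σα)·G^SO − ½·4·(Σα)² = (4/2)·11.5² = 264.5.
Deadweight loss = W^SO − W^NE = 150.265.

150.265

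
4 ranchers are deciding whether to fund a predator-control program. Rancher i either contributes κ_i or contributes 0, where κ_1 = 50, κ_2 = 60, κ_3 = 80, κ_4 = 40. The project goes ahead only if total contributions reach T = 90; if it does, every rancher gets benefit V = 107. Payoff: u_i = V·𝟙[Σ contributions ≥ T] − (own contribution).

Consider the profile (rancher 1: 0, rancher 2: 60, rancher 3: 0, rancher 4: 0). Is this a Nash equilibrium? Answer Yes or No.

Total = 60 < 90: not provided.
Rancher 1 (pledges 0, payoff 0): pledging 50 → total 110, payoff 57. Profitable deviation.

No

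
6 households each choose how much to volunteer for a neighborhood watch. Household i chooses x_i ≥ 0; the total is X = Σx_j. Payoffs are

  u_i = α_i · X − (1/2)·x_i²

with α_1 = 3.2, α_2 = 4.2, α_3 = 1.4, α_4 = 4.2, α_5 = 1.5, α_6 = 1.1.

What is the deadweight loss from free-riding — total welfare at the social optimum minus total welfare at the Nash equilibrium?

Household i's FOC: ∂u_i/∂x_i = α_i − x_i = 0, so x_i* = α_i.
NE contributions = (3.2, 4.2, 1.4, 4.2, 1.5, 1.1); X = 15.6.
W^NE = (Σα)·X − ½Σα_i² = 15.6² − ½·50.94 = 217.89.
Planner sets x_i = Σα_j = 15.6 for every i, so X^SO = 6·15.6 = 93.6.
W^SO = (Σα)·X^SO − ½·6·(Σα)² = (6/2)·15.6² = 730.08.
Deadweight loss = W^SO − W^NE = 512.19.

512.19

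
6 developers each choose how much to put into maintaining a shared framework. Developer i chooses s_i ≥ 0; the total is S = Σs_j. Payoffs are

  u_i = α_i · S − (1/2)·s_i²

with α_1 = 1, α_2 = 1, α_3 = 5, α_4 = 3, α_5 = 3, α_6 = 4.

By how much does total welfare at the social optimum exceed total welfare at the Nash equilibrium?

608.5

Developer i's FOC: ∂u_i/∂s_i = α_i − s_i = 0, so s_i* = α_i.
NE contributions = (1, 1, 5, 3, 3, 4); S = 17.
W^NE = (Σα)·S − ½Σα_i² = 17² − ½·61 = 258.5.
Planner sets s_i = Σα_j = 17 for every i, so S^SO = 6·17 = 102.
W^SO = (Σα)·S^SO − ½·6·(Σα)² = (6/2)·17² = 867.
Deadweight loss = W^SO − W^NE = 608.5.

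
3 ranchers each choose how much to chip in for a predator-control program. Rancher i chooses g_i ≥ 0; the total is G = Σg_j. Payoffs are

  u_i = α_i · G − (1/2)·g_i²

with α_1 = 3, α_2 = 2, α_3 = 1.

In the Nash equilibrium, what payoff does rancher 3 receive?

Rancher i's FOC: ∂u_i/∂g_i = α_i − g_i = 0, so g_i* = α_i.
NE contributions = (3, 2, 1); G = 6.
u_3 = α_3·G − ½·(g_3)² = 1·6 − ½·1² = 5.5.

5.5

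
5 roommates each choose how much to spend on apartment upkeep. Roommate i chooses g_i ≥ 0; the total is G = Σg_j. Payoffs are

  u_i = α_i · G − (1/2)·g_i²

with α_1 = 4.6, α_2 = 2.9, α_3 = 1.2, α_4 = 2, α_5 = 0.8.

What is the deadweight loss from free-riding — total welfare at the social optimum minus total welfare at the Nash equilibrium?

216.2

Roommate i's FOC: ∂u_i/∂g_i = α_i − g_i = 0, so g_i* = α_i.
NE contributions = (4.6, 2.9, 1.2, 2, 0.8); G = 11.5.
W^NE = (Σα)·G − ½Σα_i² = 11.5² − ½·35.65 = 114.425.
Planner sets g_i = Σα_j = 11.5 for every i, so G^SO = 5·11.5 = 57.5.
W^SO = (Σα)·G^SO − ½·5·(Σα)² = (5/2)·11.5² = 330.625.
Deadweight loss = W^SO − W^NE = 216.2.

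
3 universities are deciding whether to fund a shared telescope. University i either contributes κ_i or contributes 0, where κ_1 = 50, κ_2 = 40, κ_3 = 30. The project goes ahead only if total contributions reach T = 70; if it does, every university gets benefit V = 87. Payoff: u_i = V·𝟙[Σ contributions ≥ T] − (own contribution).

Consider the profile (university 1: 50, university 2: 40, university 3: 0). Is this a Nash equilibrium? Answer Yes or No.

Total = 90 ≥ 70: provided.
University 1 (pledges 50, payoff 37): dropping to 0 → total 40, payoff 0. No gain.
University 2 (pledges 40, payoff 47): dropping to 0 → total 50, payoff 0. No gain.
University 3 (pledges 0, payoff 87): pledging 30 → total 120, payoff 57. No gain.

Yes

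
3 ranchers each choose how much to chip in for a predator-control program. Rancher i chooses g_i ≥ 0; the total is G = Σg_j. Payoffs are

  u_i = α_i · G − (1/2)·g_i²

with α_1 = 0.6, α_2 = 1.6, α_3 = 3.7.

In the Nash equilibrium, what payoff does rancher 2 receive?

Rancher i's FOC: ∂u_i/∂g_i = α_i − g_i = 0, so g_i* = α_i.
NE contributions = (0.6, 1.6, 3.7); G = 5.9.
u_2 = α_2·G − ½·(g_2)² = 1.6·5.9 − ½·1.6² = 8.16.

8.16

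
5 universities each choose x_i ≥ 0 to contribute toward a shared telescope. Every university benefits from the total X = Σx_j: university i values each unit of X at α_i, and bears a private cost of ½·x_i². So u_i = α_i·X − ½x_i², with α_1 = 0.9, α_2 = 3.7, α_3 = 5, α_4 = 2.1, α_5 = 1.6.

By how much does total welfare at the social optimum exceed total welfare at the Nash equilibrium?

288.57

University i's FOC: ∂u_i/∂x_i = α_i − x_i = 0, so x_i* = α_i.
NE contributions = (0.9, 3.7, 5, 2.1, 1.6); X = 13.3.
W^NE = (Σα)·X − ½Σα_i² = 13.3² − ½·46.47 = 153.655.
Planner sets x_i = Σα_j = 13.3 for every i, so X^SO = 5·13.3 = 66.5.
W^SO = (Σα)·X^SO − ½·5·(Σα)² = (5/2)·13.3² = 442.225.
Deadweight loss = W^SO − W^NE = 288.57.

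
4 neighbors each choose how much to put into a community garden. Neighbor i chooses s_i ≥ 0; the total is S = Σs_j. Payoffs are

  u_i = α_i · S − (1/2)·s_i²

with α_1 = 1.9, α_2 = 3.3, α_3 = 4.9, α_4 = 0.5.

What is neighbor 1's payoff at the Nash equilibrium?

18.335

Neighbor i's FOC: ∂u_i/∂s_i = α_i − s_i = 0, so s_i* = α_i.
NE contributions = (1.9, 3.3, 4.9, 0.5); S = 10.6.
u_1 = α_1·S − ½·(s_1)² = 1.9·10.6 − ½·1.9² = 18.335.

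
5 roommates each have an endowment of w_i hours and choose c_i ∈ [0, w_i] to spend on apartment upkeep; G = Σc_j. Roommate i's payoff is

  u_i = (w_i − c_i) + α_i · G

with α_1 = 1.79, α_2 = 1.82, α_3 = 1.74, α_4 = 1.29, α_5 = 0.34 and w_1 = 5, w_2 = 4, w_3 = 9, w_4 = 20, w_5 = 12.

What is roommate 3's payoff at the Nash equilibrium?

66.12

∂u_i/∂c_i = α_i − 1, so roommate i contributes w_i if α_i > 1, else 0.
α_i > 1 for i ∈ {1, 2, 3, 4}; NE contributions (5, 4, 9, 20, 0), G = 38.
u_3 = (9 − 9) + 1.74·38 = 66.12.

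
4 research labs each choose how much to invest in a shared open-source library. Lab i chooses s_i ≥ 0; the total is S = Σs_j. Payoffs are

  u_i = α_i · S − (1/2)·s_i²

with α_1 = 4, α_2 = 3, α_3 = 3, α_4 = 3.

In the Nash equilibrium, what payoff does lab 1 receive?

Lab i's FOC: ∂u_i/∂s_i = α_i − s_i = 0, so s_i* = α_i.
NE contributions = (4, 3, 3, 3); S = 13.
u_1 = α_1·S − ½·(s_1)² = 4·13 − ½·4² = 44.

44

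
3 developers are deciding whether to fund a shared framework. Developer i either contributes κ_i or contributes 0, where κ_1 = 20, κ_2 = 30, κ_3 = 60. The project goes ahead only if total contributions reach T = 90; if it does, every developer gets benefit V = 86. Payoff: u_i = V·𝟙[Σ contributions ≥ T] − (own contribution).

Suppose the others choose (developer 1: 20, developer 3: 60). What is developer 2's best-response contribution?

30

Others' total = 80. Contributing 30 brings total to 110 ≥ 90: gain V − κ_2 = 56.
Best response: 30.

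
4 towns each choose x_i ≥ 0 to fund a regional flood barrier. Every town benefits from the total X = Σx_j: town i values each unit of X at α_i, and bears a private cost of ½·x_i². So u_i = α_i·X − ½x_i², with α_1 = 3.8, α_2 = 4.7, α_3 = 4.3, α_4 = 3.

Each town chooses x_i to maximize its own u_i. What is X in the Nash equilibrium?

15.8

Town i's FOC: ∂u_i/∂x_i = α_i − x_i = 0, so x_i* = α_i.
NE contributions = (3.8, 4.7, 4.3, 3); X = 15.8.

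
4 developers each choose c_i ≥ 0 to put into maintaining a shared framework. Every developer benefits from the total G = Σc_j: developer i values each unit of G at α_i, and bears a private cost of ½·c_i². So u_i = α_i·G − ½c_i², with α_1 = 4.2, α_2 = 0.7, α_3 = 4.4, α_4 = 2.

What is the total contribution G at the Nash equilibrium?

11.3

Developer i's FOC: ∂u_i/∂c_i = α_i − c_i = 0, so c_i* = α_i.
NE contributions = (4.2, 0.7, 4.4, 2); G = 11.3.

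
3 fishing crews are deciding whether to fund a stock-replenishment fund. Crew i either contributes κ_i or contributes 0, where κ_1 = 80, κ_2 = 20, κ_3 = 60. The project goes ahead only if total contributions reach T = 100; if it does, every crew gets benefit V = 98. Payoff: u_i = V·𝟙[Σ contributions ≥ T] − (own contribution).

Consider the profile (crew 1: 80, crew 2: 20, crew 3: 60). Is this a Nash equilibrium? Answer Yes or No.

Total = 160 ≥ 100: provided.
Crew 1 (pledges 80, payoff 18): dropping to 0 → total 80, payoff 0. No gain.
Crew 2 (pledges 20, payoff 78): dropping to 0 → total 140, payoff 98. Profitable deviation.

No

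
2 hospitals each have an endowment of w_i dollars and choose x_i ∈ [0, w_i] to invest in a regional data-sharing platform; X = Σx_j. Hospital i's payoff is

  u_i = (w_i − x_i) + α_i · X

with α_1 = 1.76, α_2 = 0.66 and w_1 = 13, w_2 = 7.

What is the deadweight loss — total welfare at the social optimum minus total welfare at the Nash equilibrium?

∂u_i/∂x_i = α_i − 1, so hospital i contributes w_i if α_i > 1, else 0.
α_i > 1 for i ∈ {1}; NE contributions (13, 0), X = 13.
W^NE = Σw_i − X^NE + (Σα_i)·X^NE = 20 + 1.42·13 = 38.46.
Planner: ∂(Σu_j)/∂x_i = Σα_j − 1 = 1.42 > 0, so everyone contributes w_i; X^SO = 20, W^SO = 20 + 1.42·20 = 48.4.
Deadweight loss = 9.94.

9.94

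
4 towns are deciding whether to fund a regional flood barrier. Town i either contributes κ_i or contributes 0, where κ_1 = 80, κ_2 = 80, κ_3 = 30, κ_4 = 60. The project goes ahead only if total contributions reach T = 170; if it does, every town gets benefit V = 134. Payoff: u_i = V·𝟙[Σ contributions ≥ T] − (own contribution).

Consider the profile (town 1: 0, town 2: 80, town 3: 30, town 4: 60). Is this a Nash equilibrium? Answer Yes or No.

Yes

Total = 170 ≥ 170: provided.
Town 1 (pledges 0, payoff 134): pledging 80 → total 250, payoff 54. No gain.
Town 2 (pledges 80, payoff 54): dropping to 0 → total 90, payoff 0. No gain.
Town 3 (pledges 30, payoff 104): dropping to 0 → total 140, payoff 0. No gain.
Town 4 (pledges 60, payoff 74): dropping to 0 → total 110, payoff 0. No gain.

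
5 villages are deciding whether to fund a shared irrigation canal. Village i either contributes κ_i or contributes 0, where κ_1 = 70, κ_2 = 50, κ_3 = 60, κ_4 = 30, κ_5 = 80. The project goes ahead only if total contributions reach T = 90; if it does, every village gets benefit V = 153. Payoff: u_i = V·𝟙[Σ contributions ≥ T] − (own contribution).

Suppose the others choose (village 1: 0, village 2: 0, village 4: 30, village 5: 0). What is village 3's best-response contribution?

Others' total = 30. Contributing 60 brings total to 90 ≥ 90: gain V − κ_3 = 93.
Best response: 60.

60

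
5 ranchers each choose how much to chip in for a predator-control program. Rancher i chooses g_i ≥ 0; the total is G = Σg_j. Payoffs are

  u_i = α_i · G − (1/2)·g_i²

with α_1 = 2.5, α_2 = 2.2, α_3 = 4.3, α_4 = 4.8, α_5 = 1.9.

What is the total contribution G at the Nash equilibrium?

15.7

Rancher i's FOC: ∂u_i/∂g_i = α_i − g_i = 0, so g_i* = α_i.
NE contributions = (2.5, 2.2, 4.3, 4.8, 1.9); G = 15.7.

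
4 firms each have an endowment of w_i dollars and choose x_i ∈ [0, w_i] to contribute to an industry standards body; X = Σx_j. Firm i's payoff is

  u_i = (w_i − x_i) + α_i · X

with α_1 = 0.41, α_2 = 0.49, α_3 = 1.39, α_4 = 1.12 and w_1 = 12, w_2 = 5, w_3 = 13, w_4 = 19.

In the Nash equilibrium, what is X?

∂u_i/∂x_i = α_i − 1, so firm i contributes w_i if α_i > 1, else 0.
α_i > 1 for i ∈ {3, 4}; NE contributions (0, 0, 13, 19), X = 32.

32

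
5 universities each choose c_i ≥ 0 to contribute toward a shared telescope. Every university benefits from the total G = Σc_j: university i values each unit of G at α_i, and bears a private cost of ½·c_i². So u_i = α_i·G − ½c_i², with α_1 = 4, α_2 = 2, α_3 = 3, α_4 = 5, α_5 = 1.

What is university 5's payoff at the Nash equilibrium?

14.5

University i's FOC: ∂u_i/∂c_i = α_i − c_i = 0, so c_i* = α_i.
NE contributions = (4, 2, 3, 5, 1); G = 15.
u_5 = α_5·G − ½·(c_5)² = 1·15 − ½·1² = 14.5.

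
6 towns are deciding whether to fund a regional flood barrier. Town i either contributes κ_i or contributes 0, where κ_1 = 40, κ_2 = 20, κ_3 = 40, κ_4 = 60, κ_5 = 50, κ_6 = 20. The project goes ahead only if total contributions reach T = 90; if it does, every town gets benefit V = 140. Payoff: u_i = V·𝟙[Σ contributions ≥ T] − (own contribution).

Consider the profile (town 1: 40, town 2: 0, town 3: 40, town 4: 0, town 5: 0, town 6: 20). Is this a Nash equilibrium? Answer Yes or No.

Total = 100 ≥ 90: provided.
Town 1 (pledges 40, payoff 100): dropping to 0 → total 60, payoff 0. No gain.
Town 2 (pledges 0, payoff 140): pledging 20 → total 120, payoff 120. No gain.
Town 3 (pledges 40, payoff 100): dropping to 0 → total 60, payoff 0. No gain.
Town 4 (pledges 0, payoff 140): pledging 60 → total 160, payoff 80. No gain.
Town 5 (pledges 0, payoff 140): pledging 50 → total 150, payoff 90. No gain.
Town 6 (pledges 20, payoff 120): dropping to 0 → total 80, payoff 0. No gain.

Yes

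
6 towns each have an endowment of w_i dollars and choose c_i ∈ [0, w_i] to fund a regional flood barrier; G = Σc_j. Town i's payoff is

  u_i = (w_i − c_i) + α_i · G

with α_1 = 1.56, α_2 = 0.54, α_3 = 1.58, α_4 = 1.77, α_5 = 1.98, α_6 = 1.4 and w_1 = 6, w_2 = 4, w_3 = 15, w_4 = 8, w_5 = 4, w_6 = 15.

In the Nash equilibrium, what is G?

∂u_i/∂c_i = α_i − 1, so town i contributes w_i if α_i > 1, else 0.
α_i > 1 for i ∈ {1, 3, 4, 5, 6}; NE contributions (6, 0, 15, 8, 4, 15), G = 48.

48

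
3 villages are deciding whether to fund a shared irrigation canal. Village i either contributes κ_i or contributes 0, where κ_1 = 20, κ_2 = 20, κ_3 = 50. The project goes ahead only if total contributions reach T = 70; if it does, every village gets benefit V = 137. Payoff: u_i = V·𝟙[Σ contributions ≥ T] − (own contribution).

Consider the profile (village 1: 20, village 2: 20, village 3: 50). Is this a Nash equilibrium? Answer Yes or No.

No

Total = 90 ≥ 70: provided.
Village 1 (pledges 20, payoff 117): dropping to 0 → total 70, payoff 137. Profitable deviation.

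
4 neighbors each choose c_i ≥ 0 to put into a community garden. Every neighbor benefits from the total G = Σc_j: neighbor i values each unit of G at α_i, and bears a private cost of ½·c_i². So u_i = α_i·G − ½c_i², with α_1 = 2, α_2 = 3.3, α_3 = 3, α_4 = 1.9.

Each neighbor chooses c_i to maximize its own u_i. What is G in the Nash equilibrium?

Neighbor i's FOC: ∂u_i/∂c_i = α_i − c_i = 0, so c_i* = α_i.
NE contributions = (2, 3.3, 3, 1.9); G = 10.2.

10.2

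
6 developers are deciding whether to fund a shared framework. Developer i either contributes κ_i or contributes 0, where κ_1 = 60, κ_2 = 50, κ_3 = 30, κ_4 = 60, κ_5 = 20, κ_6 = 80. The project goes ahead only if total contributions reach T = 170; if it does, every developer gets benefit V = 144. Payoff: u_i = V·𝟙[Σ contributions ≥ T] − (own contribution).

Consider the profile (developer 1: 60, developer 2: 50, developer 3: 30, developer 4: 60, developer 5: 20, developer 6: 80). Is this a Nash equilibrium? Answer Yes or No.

Total = 300 ≥ 170: provided.
Developer 1 (pledges 60, payoff 84): dropping to 0 → total 240, payoff 144. Profitable deviation.

No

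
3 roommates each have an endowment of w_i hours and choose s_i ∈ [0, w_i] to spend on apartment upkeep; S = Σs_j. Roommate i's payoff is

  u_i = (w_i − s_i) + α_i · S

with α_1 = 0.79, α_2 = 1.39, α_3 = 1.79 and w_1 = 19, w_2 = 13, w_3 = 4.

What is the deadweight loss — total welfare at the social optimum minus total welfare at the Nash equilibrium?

∂u_i/∂s_i = α_i − 1, so roommate i contributes w_i if α_i > 1, else 0.
α_i > 1 for i ∈ {2, 3}; NE contributions (0, 13, 4), S = 17.
W^NE = Σw_i − S^NE + (Σα_i)·S^NE = 36 + 2.97·17 = 86.49.
Planner: ∂(Σu_j)/∂s_i = Σα_j − 1 = 2.97 > 0, so everyone contributes w_i; S^SO = 36, W^SO = 36 + 2.97·36 = 142.92.
Deadweight loss = 56.43.

56.43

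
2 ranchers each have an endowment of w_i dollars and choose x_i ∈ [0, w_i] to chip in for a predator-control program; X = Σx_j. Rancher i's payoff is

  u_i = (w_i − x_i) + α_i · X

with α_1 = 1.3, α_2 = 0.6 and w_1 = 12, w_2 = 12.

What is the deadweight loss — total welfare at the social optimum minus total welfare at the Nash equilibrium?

∂u_i/∂x_i = α_i − 1, so rancher i contributes w_i if α_i > 1, else 0.
α_i > 1 for i ∈ {1}; NE contributions (12, 0), X = 12.
W^NE = Σw_i − X^NE + (Σα_i)·X^NE = 24 + 0.9·12 = 34.8.
Planner: ∂(Σu_j)/∂x_i = Σα_j − 1 = 0.9 > 0, so everyone contributes w_i; X^SO = 24, W^SO = 24 + 0.9·24 = 45.6.
Deadweight loss = 10.8.

10.8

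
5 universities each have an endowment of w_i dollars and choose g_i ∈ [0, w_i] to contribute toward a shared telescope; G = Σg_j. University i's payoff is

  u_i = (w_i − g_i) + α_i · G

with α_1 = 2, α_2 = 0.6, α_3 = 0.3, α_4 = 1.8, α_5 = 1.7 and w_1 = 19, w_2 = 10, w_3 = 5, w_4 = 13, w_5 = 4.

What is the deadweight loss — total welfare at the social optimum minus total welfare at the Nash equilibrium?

81

∂u_i/∂g_i = α_i − 1, so university i contributes w_i if α_i > 1, else 0.
α_i > 1 for i ∈ {1, 4, 5}; NE contributions (19, 0, 0, 13, 4), G = 36.
W^NE = Σw_i − G^NE + (Σα_i)·G^NE = 51 + 5.4·36 = 245.4.
Planner: ∂(Σu_j)/∂g_i = Σα_j − 1 = 5.4 > 0, so everyone contributes w_i; G^SO = 51, W^SO = 51 + 5.4·51 = 326.4.
Deadweight loss = 81.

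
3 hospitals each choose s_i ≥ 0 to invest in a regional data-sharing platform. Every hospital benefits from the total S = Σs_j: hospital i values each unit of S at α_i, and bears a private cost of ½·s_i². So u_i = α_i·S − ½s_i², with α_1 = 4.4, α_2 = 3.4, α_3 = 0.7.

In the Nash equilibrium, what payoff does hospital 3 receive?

Hospital i's FOC: ∂u_i/∂s_i = α_i − s_i = 0, so s_i* = α_i.
NE contributions = (4.4, 3.4, 0.7); S = 8.5.
u_3 = α_3·S − ½·(s_3)² = 0.7·8.5 − ½·0.7² = 5.705.

5.705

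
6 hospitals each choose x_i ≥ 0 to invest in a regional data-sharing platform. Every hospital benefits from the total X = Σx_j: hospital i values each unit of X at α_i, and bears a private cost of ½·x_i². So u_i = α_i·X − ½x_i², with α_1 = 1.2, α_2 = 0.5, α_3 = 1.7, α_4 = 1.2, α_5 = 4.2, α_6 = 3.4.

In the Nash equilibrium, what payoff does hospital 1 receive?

Hospital i's FOC: ∂u_i/∂x_i = α_i − x_i = 0, so x_i* = α_i.
NE contributions = (1.2, 0.5, 1.7, 1.2, 4.2, 3.4); X = 12.2.
u_1 = α_1·X − ½·(x_1)² = 1.2·12.2 − ½·1.2² = 13.92.

13.92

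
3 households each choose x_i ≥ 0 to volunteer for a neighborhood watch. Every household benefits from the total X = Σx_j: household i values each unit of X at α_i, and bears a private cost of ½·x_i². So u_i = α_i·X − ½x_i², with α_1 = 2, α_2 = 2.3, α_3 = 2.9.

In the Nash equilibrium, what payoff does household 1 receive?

Household i's FOC: ∂u_i/∂x_i = α_i − x_i = 0, so x_i* = α_i.
NE contributions = (2, 2.3, 2.9); X = 7.2.
u_1 = α_1·X − ½·(x_1)² = 2·7.2 − ½·2² = 12.4.

12.4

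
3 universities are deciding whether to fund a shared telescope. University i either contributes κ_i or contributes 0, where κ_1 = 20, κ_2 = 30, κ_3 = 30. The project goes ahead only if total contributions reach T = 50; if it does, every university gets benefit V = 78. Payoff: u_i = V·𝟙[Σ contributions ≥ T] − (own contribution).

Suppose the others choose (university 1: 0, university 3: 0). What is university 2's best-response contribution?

0

Others' total = 0. Even contributing 30 gives 30 < 50: no benefit either way.
Best response: 0.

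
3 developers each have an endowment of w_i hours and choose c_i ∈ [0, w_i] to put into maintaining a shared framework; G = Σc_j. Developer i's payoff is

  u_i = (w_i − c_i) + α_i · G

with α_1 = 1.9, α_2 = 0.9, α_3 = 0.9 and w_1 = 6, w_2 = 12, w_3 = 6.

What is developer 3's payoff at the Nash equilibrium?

11.4

∂u_i/∂c_i = α_i − 1, so developer i contributes w_i if α_i > 1, else 0.
α_i > 1 for i ∈ {1}; NE contributions (6, 0, 0), G = 6.
u_3 = (6 − 0) + 0.9·6 = 11.4.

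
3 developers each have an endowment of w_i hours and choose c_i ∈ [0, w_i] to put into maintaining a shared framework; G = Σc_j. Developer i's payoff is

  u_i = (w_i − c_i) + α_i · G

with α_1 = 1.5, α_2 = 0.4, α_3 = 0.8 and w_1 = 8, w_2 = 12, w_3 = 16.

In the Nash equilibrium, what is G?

∂u_i/∂c_i = α_i − 1, so developer i contributes w_i if α_i > 1, else 0.
α_i > 1 for i ∈ {1}; NE contributions (8, 0, 0), G = 8.

8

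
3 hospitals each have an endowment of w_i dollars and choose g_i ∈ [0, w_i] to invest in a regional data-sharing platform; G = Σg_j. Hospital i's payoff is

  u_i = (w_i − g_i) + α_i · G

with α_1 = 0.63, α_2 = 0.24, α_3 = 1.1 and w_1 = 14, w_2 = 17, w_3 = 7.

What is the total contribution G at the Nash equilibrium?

∂u_i/∂g_i = α_i − 1, so hospital i contributes w_i if α_i > 1, else 0.
α_i > 1 for i ∈ {3}; NE contributions (0, 0, 7), G = 7.

7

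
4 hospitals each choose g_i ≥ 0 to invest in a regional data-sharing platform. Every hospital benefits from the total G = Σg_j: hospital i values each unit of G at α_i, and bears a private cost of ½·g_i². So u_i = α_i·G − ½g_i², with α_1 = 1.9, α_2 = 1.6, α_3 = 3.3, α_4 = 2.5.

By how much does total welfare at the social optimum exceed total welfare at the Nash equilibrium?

Hospital i's FOC: ∂u_i/∂g_i = α_i − g_i = 0, so g_i* = α_i.
NE contributions = (1.9, 1.6, 3.3, 2.5); G = 9.3.
W^NE = (Σα)·G − ½Σα_i² = 9.3² − ½·23.31 = 74.835.
Planner sets g_i = Σα_j = 9.3 for every i, so G^SO = 4·9.3 = 37.2.
W^SO = (Σα)·G^SO − ½·4·(Σα)² = (4/2)·9.3² = 172.98.
Deadweight loss = W^SO − W^NE = 98.145.

98.145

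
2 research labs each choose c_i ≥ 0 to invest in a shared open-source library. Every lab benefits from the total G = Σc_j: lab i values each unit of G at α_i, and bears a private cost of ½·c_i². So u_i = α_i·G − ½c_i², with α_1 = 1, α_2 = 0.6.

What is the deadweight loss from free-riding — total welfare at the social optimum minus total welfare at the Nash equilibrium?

0.68

Lab i's FOC: ∂u_i/∂c_i = α_i − c_i = 0, so c_i* = α_i.
NE contributions = (1, 0.6); G = 1.6.
W^NE = (Σα)·G − ½Σα_i² = 1.6² − ½·1.36 = 1.88.
Planner sets c_i = Σα_j = 1.6 for every i, so G^SO = 2·1.6 = 3.2.
W^SO = (Σα)·G^SO − ½·2·(Σα)² = (2/2)·1.6² = 2.56.
Deadweight loss = W^SO − W^NE = 0.68.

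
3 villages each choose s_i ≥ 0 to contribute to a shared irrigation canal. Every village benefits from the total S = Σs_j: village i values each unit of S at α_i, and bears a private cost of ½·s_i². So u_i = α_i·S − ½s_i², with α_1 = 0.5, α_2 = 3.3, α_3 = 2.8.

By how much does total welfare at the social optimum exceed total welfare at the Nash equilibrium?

31.27

Village i's FOC: ∂u_i/∂s_i = α_i − s_i = 0, so s_i* = α_i.
NE contributions = (0.5, 3.3, 2.8); S = 6.6.
W^NE = (Σα)·S − ½Σα_i² = 6.6² − ½·18.98 = 34.07.
Planner sets s_i = Σα_j = 6.6 for every i, so S^SO = 3·6.6 = 19.8.
W^SO = (Σα)·S^SO − ½·3·(Σα)² = (3/2)·6.6² = 65.34.
Deadweight loss = W^SO − W^NE = 31.27.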